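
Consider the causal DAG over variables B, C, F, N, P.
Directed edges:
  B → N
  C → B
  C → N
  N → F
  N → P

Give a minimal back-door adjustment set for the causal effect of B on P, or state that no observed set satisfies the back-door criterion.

B→P: minimal back-door set {C}.

desc(B)\{B}={F,N,P}; candidates ⊆ {C}.
size 0: {}; under {} B still reaches {C,F,N,P} ∋ P.
{C}: B⊥P given {C} in G with B→· removed — back-door holds.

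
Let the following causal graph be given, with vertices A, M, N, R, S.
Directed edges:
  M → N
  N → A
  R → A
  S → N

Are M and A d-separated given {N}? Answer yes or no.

Bayes-Ball from M | {N} reaches {S}.
A ∉ reach(M|{N}) ⇒ M ⊥ A | {N}.

Yes — M ⊥ A | {N}.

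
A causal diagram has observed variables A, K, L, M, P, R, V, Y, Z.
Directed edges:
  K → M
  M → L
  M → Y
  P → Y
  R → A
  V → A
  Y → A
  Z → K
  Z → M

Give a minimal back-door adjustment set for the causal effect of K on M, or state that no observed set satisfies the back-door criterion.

K→M: minimal back-door set {Z}.

desc(K)\{K}={A,L,M,Y}; candidates ⊆ {P,R,V,Z}.
size 0: {}; under {} K still reaches {A,L,M,Y,Z} ∋ M.
{Z}: K⊥M given {Z} in G with K→· removed — back-door holds.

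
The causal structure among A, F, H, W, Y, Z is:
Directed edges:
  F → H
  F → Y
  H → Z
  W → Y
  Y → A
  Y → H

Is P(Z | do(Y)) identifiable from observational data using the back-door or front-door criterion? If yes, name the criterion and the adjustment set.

P(Z|do(Y)): backdoor, adjust for {F}.

desc(Y)\{Y}={A,H,Z}; candidates ⊆ {F,W}.
size 0: {}; under {} Y still reaches {F,H,W,Z} ∋ Z.
{F}: Y⊥Z given {F} in G with Y→· removed — back-door holds.
P(Z|do(Y)) = Σ_{F} P(Z|Y,F)·P(F).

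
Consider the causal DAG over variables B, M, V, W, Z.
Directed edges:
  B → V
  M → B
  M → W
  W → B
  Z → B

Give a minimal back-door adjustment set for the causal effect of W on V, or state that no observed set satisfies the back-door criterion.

W→V: minimal back-door set {M}.

desc(W)\{W}={B,V}; candidates ⊆ {M,Z}.
size 0: {}; under {} W still reaches {B,M,V} ∋ V.
{M}: W⊥V given {M} in G with W→· removed — back-door holds.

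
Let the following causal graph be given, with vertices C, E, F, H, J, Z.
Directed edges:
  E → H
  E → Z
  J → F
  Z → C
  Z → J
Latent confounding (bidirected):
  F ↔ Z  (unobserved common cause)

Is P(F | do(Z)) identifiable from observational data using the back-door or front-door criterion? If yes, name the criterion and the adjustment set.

P(F|do(Z)): frontdoor, adjust for {J}.

desc(Z)\{Z}={C,F,J}; candidates ⊆ {E,H}.
Z↔F: latent back-door arc(s) into Z.
size 0: {}; under {} Z still reaches {E,F,H} ∋ F.
size 1: {E}, {H}; under {E} Z still reaches {F} ∋ F.
size 2: {E,H}; under {E,H} Z still reaches {F} ∋ F.
Z↔F cannot be blocked by any observed set — no back-door set.
{J}: (i) intercepts every directed Z→F path; (ii) no back-door Z→{J}; (iii) {Z} blocks every back-door {J}→F. Front-door holds.
P(F|do(Z)) = Σ_{J} P(J|Z) Σ_{Z'} P(F|J,Z')P(Z').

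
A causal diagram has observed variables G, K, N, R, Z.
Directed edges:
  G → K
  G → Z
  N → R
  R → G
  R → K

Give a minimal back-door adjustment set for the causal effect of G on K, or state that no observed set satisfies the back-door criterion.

G→K: minimal back-door set {R}.

desc(G)\{G}={K,Z}; candidates ⊆ {N,R}.
size 0: {}; under {} G still reaches {K,N,R} ∋ K.
{R}: G⊥K given {R} in G with G→· removed — back-door holds.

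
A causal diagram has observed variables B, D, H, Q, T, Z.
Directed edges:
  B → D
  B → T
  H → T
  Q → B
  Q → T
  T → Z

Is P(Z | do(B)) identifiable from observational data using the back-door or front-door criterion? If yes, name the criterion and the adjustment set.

desc(B)\{B}={D,T,Z}; candidates ⊆ {H,Q}.
size 0: {}; under {} B still reaches {Q,T,Z} ∋ Z.
{Q}: B⊥Z given {Q} in G with B→· removed — back-door holds.
P(Z|do(B)) = Σ_{Q} P(Z|B,Q)·P(Q).

P(Z|do(B)): backdoor, adjust for {Q}.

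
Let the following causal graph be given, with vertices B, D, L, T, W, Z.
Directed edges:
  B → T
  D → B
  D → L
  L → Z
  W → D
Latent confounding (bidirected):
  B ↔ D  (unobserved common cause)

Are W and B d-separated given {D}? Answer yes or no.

No — W and B are d-connected given {D}.

Bayes-Ball from W | {D} reaches {B,T}.
B ∈ reach(W|{D}) ⇒ W ⊥̸ B | {D}.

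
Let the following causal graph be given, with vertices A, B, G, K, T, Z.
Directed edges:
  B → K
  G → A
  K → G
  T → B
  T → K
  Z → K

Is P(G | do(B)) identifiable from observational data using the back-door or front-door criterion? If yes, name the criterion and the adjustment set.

desc(B)\{B}={A,G,K}; candidates ⊆ {T,Z}.
size 0: {}; under {} B still reaches {A,G,K,T} ∋ G.
{T}: B⊥G given {T} in G with B→· removed — back-door holds.
P(G|do(B)) = Σ_{T} P(G|B,T)·P(T).

P(G|do(B)): backdoor, adjust for {T}.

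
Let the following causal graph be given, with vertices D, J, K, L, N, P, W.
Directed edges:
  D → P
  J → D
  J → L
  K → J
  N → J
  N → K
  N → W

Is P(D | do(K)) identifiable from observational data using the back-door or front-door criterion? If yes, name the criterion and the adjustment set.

P(D|do(K)): backdoor, adjust for {N}.

desc(K)\{K}={D,J,L,P}; candidates ⊆ {N,W}.
size 0: {}; under {} K still reaches {D,J,L,N,P,W} ∋ D.
{N}: K⊥D given {N} in G with K→· removed — back-door holds.
P(D|do(K)) = Σ_{N} P(D|K,N)·P(N).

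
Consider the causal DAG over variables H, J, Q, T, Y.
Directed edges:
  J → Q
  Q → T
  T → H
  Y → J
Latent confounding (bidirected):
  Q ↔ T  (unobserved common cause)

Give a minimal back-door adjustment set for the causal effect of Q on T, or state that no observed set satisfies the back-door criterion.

Q→T: no observed back-door set.

desc(Q)\{Q}={H,T}; candidates ⊆ {J,Y}.
Q↔T: latent back-door arc(s) into Q.
size 0: {}; under {} Q still reaches {H,J,T,Y} ∋ T.
size 1: {J}, {Y}; under {J} Q still reaches {H,T} ∋ T.
size 2: {J,Y}; under {J,Y} Q still reaches {H,T} ∋ T.
Q↔T cannot be blocked by any observed set — no back-door set.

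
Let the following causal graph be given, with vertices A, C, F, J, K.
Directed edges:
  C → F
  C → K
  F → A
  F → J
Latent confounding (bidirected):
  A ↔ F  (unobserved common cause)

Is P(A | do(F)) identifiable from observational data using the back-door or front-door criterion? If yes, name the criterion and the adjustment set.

P(A|do(F)): not identifiable (no BD/FD set).

desc(F)\{F}={A,J}; candidates ⊆ {C,K}.
F↔A: latent back-door arc(s) into F.
size 0: {}; under {} F still reaches {A,C,K} ∋ A.
size 1: {C}, {K}; under {C} F still reaches {A} ∋ A.
size 2: {C,K}; under {C,K} F still reaches {A} ∋ A.
F↔A cannot be blocked by any observed set — no back-door set.
No mediator lies on a directed F→…→A path.
Neither criterion identifies P(A|do(F)) in this graph.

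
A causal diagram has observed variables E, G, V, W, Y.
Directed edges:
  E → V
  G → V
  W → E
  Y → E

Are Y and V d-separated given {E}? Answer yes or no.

Yes — Y ⊥ V | {E}.

Bayes-Ball from Y | {E} reaches {W}.
V ∉ reach(Y|{E}) ⇒ Y ⊥ V | {E}.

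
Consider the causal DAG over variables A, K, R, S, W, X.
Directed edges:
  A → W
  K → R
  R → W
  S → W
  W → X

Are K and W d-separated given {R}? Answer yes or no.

Bayes-Ball from K | {R} reaches ∅.
W ∉ reach(K|{R}) ⇒ K ⊥ W | {R}.

Yes — K ⊥ W | {R}.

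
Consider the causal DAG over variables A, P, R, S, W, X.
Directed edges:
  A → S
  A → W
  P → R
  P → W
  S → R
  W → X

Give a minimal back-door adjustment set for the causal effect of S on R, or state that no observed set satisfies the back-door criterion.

S→R: minimal back-door set ∅.

desc(S)\{S}={R}; candidates ⊆ {A,P,W,X}.
∅: S⊥R given ∅ in G with S→· removed — back-door holds.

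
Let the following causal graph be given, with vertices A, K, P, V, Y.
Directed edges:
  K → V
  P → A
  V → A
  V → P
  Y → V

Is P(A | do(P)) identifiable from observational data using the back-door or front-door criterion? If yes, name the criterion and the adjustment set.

P(A|do(P)): backdoor, adjust for {V}.

desc(P)\{P}={A}; candidates ⊆ {K,V,Y}.
size 0: {}; under {} P still reaches {A,K,V,Y} ∋ A.
{V}: P⊥A given {V} in G with P→· removed — back-door holds.
P(A|do(P)) = Σ_{V} P(A|P,V)·P(V).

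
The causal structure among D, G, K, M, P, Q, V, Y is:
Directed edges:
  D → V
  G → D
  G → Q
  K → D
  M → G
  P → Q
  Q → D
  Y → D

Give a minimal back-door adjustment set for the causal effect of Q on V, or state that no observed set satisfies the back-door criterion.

Q→V: minimal back-door set {G}.

desc(Q)\{Q}={D,V}; candidates ⊆ {G,K,M,P,Y}.
size 0: {}; under {} Q still reaches {D,G,M,P,V} ∋ V.
{G}: Q⊥V given {G} in G with Q→· removed — back-door holds.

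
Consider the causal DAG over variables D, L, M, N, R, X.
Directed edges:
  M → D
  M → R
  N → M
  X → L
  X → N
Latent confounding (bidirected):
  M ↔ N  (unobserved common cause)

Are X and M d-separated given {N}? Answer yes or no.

No — X and M are d-connected given {N}.

Bayes-Ball from X | {N} reaches {D,L,M,R}.
M ∈ reach(X|{N}) ⇒ X ⊥̸ M | {N}.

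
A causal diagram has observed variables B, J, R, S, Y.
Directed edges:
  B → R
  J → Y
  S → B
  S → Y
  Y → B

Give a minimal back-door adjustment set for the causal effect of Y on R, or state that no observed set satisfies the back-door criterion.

Y→R: minimal back-door set {S}.

desc(Y)\{Y}={B,R}; candidates ⊆ {J,S}.
size 0: {}; under {} Y still reaches {B,J,R,S} ∋ R.
{S}: Y⊥R given {S} in G with Y→· removed — back-door holds.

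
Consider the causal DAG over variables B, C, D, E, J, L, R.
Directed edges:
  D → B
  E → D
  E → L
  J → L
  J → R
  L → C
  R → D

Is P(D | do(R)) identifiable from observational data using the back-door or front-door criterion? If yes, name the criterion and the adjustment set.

desc(R)\{R}={B,D}; candidates ⊆ {C,E,J,L}.
∅: R⊥D given ∅ in G with R→· removed — back-door holds.
P(D|do(R)) = P(D|R) — no adjustment needed.

P(D|do(R)): backdoor, adjust for ∅.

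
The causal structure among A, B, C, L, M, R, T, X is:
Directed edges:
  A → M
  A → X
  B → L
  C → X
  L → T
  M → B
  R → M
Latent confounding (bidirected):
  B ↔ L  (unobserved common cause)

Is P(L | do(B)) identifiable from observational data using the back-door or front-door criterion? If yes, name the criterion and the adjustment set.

desc(B)\{B}={L,T}; candidates ⊆ {A,C,M,R,X}.
B↔L: latent back-door arc(s) into B.
size 0: {}; under {} B still reaches {A,L,M,R,T,X} ∋ L.
size 1: {A}, {C}, {M} …(+2); under {A} B still reaches {L,M,R,T} ∋ L.
size 2: {A,C}, {A,M}, {A,R} …(+7); under {A,C} B still reaches {L,M,R,T} ∋ L.
B↔L cannot be blocked by any observed set — no back-door set.
No mediator lies on a directed B→…→L path.
Neither criterion identifies P(L|do(B)) in this graph.

P(L|do(B)): not identifiable (no BD/FD set).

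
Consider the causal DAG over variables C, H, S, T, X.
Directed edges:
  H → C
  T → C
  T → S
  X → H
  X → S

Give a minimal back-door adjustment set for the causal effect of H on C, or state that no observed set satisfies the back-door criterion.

H→C: minimal back-door set ∅.

desc(H)\{H}={C}; candidates ⊆ {S,T,X}.
∅: H⊥C given ∅ in G with H→· removed — back-door holds.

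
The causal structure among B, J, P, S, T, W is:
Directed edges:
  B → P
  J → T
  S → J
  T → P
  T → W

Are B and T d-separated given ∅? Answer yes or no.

Bayes-Ball from B | ∅ reaches {P}.
T ∉ reach(B|∅) ⇒ B ⊥ T | ∅.

Yes — B ⊥ T | ∅.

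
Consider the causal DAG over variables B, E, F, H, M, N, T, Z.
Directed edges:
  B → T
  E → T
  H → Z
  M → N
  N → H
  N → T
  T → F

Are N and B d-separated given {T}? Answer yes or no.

No — N and B are d-connected given {T}.

Bayes-Ball from N | {T} reaches {B,E,H,M,Z}.
B ∈ reach(N|{T}) ⇒ N ⊥̸ B | {T}.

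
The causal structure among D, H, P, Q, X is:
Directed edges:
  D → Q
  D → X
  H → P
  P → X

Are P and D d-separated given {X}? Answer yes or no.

No — P and D are d-connected given {X}.

Bayes-Ball from P | {X} reaches {D,H,Q}.
D ∈ reach(P|{X}) ⇒ P ⊥̸ D | {X}.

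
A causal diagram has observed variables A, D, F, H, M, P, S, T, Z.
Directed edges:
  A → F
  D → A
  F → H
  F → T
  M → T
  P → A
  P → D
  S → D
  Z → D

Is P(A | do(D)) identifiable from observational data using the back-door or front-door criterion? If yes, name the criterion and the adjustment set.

desc(D)\{D}={A,F,H,T}; candidates ⊆ {M,P,S,Z}.
size 0: {}; under {} D still reaches {A,F,H,P,S,T,Z} ∋ A.
{P}: D⊥A given {P} in G with D→· removed — back-door holds.
P(A|do(D)) = Σ_{P} P(A|D,P)·P(P).

P(A|do(D)): backdoor, adjust for {P}.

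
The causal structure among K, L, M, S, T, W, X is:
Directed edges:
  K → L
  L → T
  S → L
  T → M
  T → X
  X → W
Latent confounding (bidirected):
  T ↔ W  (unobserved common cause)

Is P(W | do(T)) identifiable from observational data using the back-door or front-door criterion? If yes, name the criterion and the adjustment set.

desc(T)\{T}={M,W,X}; candidates ⊆ {K,L,S}.
T↔W: latent back-door arc(s) into T.
size 0: {}; under {} T still reaches {K,L,S,W} ∋ W.
size 1: {K}, {L}, {S}; under {K} T still reaches {L,S,W} ∋ W.
size 2: {K,L}, {K,S}, {L,S}; under {K,L} T still reaches {W} ∋ W.
T↔W cannot be blocked by any observed set — no back-door set.
{X}: (i) intercepts every directed T→W path; (ii) no back-door T→{X}; (iii) {T} blocks every back-door {X}→W. Front-door holds.
P(W|do(T)) = Σ_{X} P(X|T) Σ_{T'} P(W|X,T')P(T').

P(W|do(T)): frontdoor, adjust for {X}.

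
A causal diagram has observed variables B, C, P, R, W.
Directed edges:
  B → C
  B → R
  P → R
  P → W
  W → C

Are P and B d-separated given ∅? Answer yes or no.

Bayes-Ball from P | ∅ reaches {C,R,W}.
B ∉ reach(P|∅) ⇒ P ⊥ B | ∅.

Yes — P ⊥ B | ∅.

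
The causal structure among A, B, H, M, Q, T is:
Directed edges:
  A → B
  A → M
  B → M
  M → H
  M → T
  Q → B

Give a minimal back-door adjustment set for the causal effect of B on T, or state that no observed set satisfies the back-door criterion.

desc(B)\{B}={H,M,T}; candidates ⊆ {A,Q}.
size 0: {}; under {} B still reaches {A,H,M,Q,T} ∋ T.
{A}: B⊥T given {A} in G with B→· removed — back-door holds.

B→T: minimal back-door set {A}.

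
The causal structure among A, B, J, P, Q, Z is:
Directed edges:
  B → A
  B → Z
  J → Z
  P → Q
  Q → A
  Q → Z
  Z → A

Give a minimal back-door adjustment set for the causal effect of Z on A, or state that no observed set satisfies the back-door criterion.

Z→A: minimal back-door set {B, Q}.

desc(Z)\{Z}={A}; candidates ⊆ {B,J,P,Q}.
size 0: {}; under {} Z still reaches {A,B,J,P,Q} ∋ A.
size 1: {B}, {J}, {P} …(+1); under {B} Z still reaches {A,J,P,Q} ∋ A.
{B,Q}: Z⊥A given {B,Q} in G with Z→· removed — back-door holds.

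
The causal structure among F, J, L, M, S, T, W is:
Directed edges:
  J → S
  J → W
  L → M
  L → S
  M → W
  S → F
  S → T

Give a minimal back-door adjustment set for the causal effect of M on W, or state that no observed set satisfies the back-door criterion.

desc(M)\{M}={W}; candidates ⊆ {F,J,L,S,T}.
∅: M⊥W given ∅ in G with M→· removed — back-door holds.

M→W: minimal back-door set ∅.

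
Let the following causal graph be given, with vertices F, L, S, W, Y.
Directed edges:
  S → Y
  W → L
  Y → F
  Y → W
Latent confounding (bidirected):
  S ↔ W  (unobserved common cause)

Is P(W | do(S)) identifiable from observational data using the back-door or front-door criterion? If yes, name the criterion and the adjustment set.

desc(S)\{S}={F,L,W,Y}; candidates ⊆ {—}.
S↔W: latent back-door arc(s) into S.
size 0: {}; under {} S still reaches {L,W} ∋ W.
S↔W cannot be blocked by any observed set — no back-door set.
{Y}: (i) intercepts every directed S→W path; (ii) no back-door S→{Y}; (iii) {S} blocks every back-door {Y}→W. Front-door holds.
P(W|do(S)) = Σ_{Y} P(Y|S) Σ_{S'} P(W|Y,S')P(S').

P(W|do(S)): frontdoor, adjust for {Y}.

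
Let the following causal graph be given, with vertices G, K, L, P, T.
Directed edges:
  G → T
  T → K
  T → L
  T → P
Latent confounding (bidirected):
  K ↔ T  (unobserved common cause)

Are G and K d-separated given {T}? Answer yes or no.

No — G and K are d-connected given {T}.

Bayes-Ball from G | {T} reaches {K}.
K ∈ reach(G|{T}) ⇒ G ⊥̸ K | {T}.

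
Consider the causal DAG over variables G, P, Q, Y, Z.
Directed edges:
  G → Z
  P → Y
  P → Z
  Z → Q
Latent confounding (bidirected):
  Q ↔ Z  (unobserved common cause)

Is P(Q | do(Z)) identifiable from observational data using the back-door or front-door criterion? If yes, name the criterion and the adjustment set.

P(Q|do(Z)): not identifiable (no BD/FD set).

desc(Z)\{Z}={Q}; candidates ⊆ {G,P,Y}.
Z↔Q: latent back-door arc(s) into Z.
size 0: {}; under {} Z still reaches {G,P,Q,Y} ∋ Q.
size 1: {G}, {P}, {Y}; under {G} Z still reaches {P,Q,Y} ∋ Q.
size 2: {G,P}, {G,Y}, {P,Y}; under {G,P} Z still reaches {Q} ∋ Q.
Z↔Q cannot be blocked by any observed set — no back-door set.
No mediator lies on a directed Z→…→Q path.
Neither criterion identifies P(Q|do(Z)) in this graph.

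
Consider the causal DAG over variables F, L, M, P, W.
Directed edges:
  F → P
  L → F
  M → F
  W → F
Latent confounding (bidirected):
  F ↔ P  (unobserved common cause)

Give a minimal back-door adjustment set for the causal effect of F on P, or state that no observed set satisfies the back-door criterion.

F→P: no observed back-door set.

desc(F)\{F}={P}; candidates ⊆ {L,M,W}.
F↔P: latent back-door arc(s) into F.
size 0: {}; under {} F still reaches {L,M,P,W} ∋ P.
size 1: {L}, {M}, {W}; under {L} F still reaches {M,P,W} ∋ P.
size 2: {L,M}, {L,W}, {M,W}; under {L,M} F still reaches {P,W} ∋ P.
F↔P cannot be blocked by any observed set — no back-door set.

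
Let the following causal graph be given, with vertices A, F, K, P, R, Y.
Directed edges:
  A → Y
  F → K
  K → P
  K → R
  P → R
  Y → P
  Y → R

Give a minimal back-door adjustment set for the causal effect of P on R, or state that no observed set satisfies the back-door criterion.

P→R: minimal back-door set {K, Y}.

desc(P)\{P}={R}; candidates ⊆ {A,F,K,Y}.
size 0: {}; under {} P still reaches {A,F,K,R,Y} ∋ R.
size 1: {A}, {F}, {K} …(+1); under {A} P still reaches {F,K,R,Y} ∋ R.
{K,Y}: P⊥R given {K,Y} in G with P→· removed — back-door holds.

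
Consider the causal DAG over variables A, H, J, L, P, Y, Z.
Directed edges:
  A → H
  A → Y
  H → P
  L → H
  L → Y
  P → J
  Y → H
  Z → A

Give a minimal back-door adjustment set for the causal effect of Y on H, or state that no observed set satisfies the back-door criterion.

desc(Y)\{Y}={H,J,P}; candidates ⊆ {A,L,Z}.
size 0: {}; under {} Y still reaches {A,H,J,L,P,Z} ∋ H.
size 1: {A}, {L}, {Z}; under {A} Y still reaches {H,J,L,P} ∋ H.
{A,L}: Y⊥H given {A,L} in G with Y→· removed — back-door holds.

Y→H: minimal back-door set {A, L}.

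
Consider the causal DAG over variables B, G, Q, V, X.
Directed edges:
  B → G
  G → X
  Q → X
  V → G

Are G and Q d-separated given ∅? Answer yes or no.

Bayes-Ball from G | ∅ reaches {B,V,X}.
Q ∉ reach(G|∅) ⇒ G ⊥ Q | ∅.

Yes — G ⊥ Q | ∅.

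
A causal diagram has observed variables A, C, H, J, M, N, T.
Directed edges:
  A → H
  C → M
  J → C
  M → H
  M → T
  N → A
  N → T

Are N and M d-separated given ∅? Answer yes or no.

Yes — N ⊥ M | ∅.

Bayes-Ball from N | ∅ reaches {A,H,T}.
M ∉ reach(N|∅) ⇒ N ⊥ M | ∅.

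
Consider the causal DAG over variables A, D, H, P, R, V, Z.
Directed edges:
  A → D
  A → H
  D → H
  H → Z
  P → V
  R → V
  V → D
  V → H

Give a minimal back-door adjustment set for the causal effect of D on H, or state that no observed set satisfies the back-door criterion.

D→H: minimal back-door set {A, V}.

desc(D)\{D}={H,Z}; candidates ⊆ {A,P,R,V}.
size 0: {}; under {} D still reaches {A,H,P,R,V,Z} ∋ H.
size 1: {A}, {P}, {R} …(+1); under {A} D still reaches {H,P,R,V,Z} ∋ H.
{A,V}: D⊥H given {A,V} in G with D→· removed — back-door holds.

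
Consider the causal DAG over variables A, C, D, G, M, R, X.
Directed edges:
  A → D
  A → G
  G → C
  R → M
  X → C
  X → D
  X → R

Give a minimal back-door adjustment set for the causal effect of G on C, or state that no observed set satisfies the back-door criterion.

G→C: minimal back-door set ∅.

desc(G)\{G}={C}; candidates ⊆ {A,D,M,R,X}.
∅: G⊥C given ∅ in G with G→· removed — back-door holds.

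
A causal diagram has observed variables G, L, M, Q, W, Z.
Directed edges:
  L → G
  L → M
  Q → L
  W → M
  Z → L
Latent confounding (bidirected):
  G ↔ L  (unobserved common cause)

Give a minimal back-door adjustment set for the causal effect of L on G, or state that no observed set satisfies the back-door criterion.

L→G: no observed back-door set.

desc(L)\{L}={G,M}; candidates ⊆ {Q,W,Z}.
L↔G: latent back-door arc(s) into L.
size 0: {}; under {} L still reaches {G,Q,Z} ∋ G.
size 1: {Q}, {W}, {Z}; under {Q} L still reaches {G,Z} ∋ G.
size 2: {Q,W}, {Q,Z}, {W,Z}; under {Q,W} L still reaches {G,Z} ∋ G.
L↔G cannot be blocked by any observed set — no back-door set.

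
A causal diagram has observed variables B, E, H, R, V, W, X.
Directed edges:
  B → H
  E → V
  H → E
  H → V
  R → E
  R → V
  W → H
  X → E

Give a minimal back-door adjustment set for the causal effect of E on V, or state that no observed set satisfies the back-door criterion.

desc(E)\{E}={V}; candidates ⊆ {B,H,R,W,X}.
size 0: {}; under {} E still reaches {B,H,R,V,W,X} ∋ V.
size 1: {B}, {H}, {R} …(+2); under {B} E still reaches {H,R,V,W,X} ∋ V.
{H,R}: E⊥V given {H,R} in G with E→· removed — back-door holds.

E→V: minimal back-door set {H, R}.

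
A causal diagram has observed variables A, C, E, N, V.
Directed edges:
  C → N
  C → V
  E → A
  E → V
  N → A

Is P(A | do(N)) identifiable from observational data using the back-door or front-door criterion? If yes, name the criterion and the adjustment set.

P(A|do(N)): backdoor, adjust for ∅.

desc(N)\{N}={A}; candidates ⊆ {C,E,V}.
∅: N⊥A given ∅ in G with N→· removed — back-door holds.
P(A|do(N)) = P(A|N) — no adjustment needed.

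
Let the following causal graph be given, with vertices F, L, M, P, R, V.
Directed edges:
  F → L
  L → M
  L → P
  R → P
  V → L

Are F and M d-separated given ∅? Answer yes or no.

No — F and M are d-connected given ∅.

Bayes-Ball from F | ∅ reaches {L,M,P}.
M ∈ reach(F|∅) ⇒ F ⊥̸ M | ∅.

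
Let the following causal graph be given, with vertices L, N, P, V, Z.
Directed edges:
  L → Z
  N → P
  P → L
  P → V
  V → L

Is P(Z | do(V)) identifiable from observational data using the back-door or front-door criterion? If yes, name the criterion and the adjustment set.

P(Z|do(V)): backdoor, adjust for {P}.

desc(V)\{V}={L,Z}; candidates ⊆ {N,P}.
size 0: {}; under {} V still reaches {L,N,P,Z} ∋ Z.
{P}: V⊥Z given {P} in G with V→· removed — back-door holds.
P(Z|do(V)) = Σ_{P} P(Z|V,P)·P(P).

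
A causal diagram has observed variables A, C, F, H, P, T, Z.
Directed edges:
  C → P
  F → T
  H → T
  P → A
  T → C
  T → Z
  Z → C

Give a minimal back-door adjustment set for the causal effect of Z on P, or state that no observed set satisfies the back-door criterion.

desc(Z)\{Z}={A,C,P}; candidates ⊆ {F,H,T}.
size 0: {}; under {} Z still reaches {A,C,F,H,P,T} ∋ P.
{T}: Z⊥P given {T} in G with Z→· removed — back-door holds.

Z→P: minimal back-door set {T}.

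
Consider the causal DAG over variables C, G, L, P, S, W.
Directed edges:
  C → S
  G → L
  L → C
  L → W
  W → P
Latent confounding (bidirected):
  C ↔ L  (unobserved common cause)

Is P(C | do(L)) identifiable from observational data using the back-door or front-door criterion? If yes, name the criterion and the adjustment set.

desc(L)\{L}={C,P,S,W}; candidates ⊆ {G}.
L↔C: latent back-door arc(s) into L.
size 0: {}; under {} L still reaches {C,G,S} ∋ C.
size 1: {G}; under {G} L still reaches {C,S} ∋ C.
L↔C cannot be blocked by any observed set — no back-door set.
No mediator lies on a directed L→…→C path.
Neither criterion identifies P(C|do(L)) in this graph.

P(C|do(L)): not identifiable (no BD/FD set).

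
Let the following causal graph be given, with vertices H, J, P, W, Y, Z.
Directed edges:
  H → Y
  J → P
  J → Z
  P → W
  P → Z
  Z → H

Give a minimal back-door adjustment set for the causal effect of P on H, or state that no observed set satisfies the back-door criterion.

desc(P)\{P}={H,W,Y,Z}; candidates ⊆ {J}.
size 0: {}; under {} P still reaches {H,J,Y,Z} ∋ H.
{J}: P⊥H given {J} in G with P→· removed — back-door holds.

P→H: minimal back-door set {J}.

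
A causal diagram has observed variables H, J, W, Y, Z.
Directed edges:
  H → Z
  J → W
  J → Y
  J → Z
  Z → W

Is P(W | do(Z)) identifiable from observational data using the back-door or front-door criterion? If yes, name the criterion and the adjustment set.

desc(Z)\{Z}={W}; candidates ⊆ {H,J,Y}.
size 0: {}; under {} Z still reaches {H,J,W,Y} ∋ W.
{J}: Z⊥W given {J} in G with Z→· removed — back-door holds.
P(W|do(Z)) = Σ_{J} P(W|Z,J)·P(J).

P(W|do(Z)): backdoor, adjust for {J}.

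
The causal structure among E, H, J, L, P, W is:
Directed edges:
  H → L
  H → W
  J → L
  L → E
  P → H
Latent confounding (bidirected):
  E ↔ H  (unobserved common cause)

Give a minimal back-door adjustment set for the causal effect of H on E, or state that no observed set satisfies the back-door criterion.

desc(H)\{H}={E,L,W}; candidates ⊆ {J,P}.
H↔E: latent back-door arc(s) into H.
size 0: {}; under {} H still reaches {E,P} ∋ E.
size 1: {J}, {P}; under {J} H still reaches {E,P} ∋ E.
size 2: {J,P}; under {J,P} H still reaches {E} ∋ E.
H↔E cannot be blocked by any observed set — no back-door set.

H→E: no observed back-door set.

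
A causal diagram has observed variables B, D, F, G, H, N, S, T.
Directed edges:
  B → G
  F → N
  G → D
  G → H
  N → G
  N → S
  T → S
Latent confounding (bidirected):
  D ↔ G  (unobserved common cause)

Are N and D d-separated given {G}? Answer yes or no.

No — N and D are d-connected given {G}.

Bayes-Ball from N | {G} reaches {B,D,F,S}.
D ∈ reach(N|{G}) ⇒ N ⊥̸ D | {G}.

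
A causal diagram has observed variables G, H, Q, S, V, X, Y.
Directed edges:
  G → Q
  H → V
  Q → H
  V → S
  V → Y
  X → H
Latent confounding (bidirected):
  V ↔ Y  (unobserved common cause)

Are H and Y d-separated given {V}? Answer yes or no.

No — H and Y are d-connected given {V}.

Bayes-Ball from H | {V} reaches {G,Q,X,Y}.
Y ∈ reach(H|{V}) ⇒ H ⊥̸ Y | {V}.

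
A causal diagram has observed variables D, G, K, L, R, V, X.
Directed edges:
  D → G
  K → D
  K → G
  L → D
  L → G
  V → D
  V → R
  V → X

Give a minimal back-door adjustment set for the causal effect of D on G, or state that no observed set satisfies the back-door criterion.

desc(D)\{D}={G}; candidates ⊆ {K,L,R,V,X}.
size 0: {}; under {} D still reaches {G,K,L,R,V,X} ∋ G.
size 1: {K}, {L}, {R} …(+2); under {K} D still reaches {G,L,R,V,X} ∋ G.
{K,L}: D⊥G given {K,L} in G with D→· removed — back-door holds.

D→G: minimal back-door set {K, L}.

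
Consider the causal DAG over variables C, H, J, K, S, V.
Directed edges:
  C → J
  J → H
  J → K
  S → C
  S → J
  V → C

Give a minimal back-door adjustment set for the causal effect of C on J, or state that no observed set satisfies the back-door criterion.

desc(C)\{C}={H,J,K}; candidates ⊆ {S,V}.
size 0: {}; under {} C still reaches {H,J,K,S,V} ∋ J.
{S}: C⊥J given {S} in G with C→· removed — back-door holds.

C→J: minimal back-door set {S}.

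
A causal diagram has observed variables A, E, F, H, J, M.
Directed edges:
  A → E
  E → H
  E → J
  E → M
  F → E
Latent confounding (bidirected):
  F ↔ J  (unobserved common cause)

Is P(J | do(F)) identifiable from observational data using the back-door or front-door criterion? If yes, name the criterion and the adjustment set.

P(J|do(F)): frontdoor, adjust for {E}.

desc(F)\{F}={E,H,J,M}; candidates ⊆ {A}.
F↔J: latent back-door arc(s) into F.
size 0: {}; under {} F still reaches {J} ∋ J.
size 1: {A}; under {A} F still reaches {J} ∋ J.
F↔J cannot be blocked by any observed set — no back-door set.
{E}: (i) intercepts every directed F→J path; (ii) no back-door F→{E}; (iii) {F} blocks every back-door {E}→J. Front-door holds.
P(J|do(F)) = Σ_{E} P(E|F) Σ_{F'} P(J|E,F')P(F').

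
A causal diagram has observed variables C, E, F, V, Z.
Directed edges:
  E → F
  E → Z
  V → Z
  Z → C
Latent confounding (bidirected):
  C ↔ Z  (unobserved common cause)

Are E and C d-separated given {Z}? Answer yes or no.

No — E and C are d-connected given {Z}.

Bayes-Ball from E | {Z} reaches {C,F,V}.
C ∈ reach(E|{Z}) ⇒ E ⊥̸ C | {Z}.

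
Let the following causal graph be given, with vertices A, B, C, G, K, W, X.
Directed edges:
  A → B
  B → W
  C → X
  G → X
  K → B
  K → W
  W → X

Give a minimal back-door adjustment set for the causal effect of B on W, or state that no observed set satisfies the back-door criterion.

B→W: minimal back-door set {K}.

desc(B)\{B}={W,X}; candidates ⊆ {A,C,G,K}.
size 0: {}; under {} B still reaches {A,K,W,X} ∋ W.
{K}: B⊥W given {K} in G with B→· removed — back-door holds.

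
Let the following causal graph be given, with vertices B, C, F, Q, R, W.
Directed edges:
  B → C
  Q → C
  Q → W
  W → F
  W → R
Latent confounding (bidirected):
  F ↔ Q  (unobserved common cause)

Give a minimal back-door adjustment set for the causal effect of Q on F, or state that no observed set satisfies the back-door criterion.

desc(Q)\{Q}={C,F,R,W}; candidates ⊆ {B}.
Q↔F: latent back-door arc(s) into Q.
size 0: {}; under {} Q still reaches {F} ∋ F.
size 1: {B}; under {B} Q still reaches {F} ∋ F.
Q↔F cannot be blocked by any observed set — no back-door set.

Q→F: no observed back-door set.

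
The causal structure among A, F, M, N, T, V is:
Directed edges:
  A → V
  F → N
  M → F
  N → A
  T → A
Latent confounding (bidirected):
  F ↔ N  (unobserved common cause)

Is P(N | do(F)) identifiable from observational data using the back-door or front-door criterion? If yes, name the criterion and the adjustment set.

P(N|do(F)): not identifiable (no BD/FD set).

desc(F)\{F}={A,N,V}; candidates ⊆ {M,T}.
F↔N: latent back-door arc(s) into F.
size 0: {}; under {} F still reaches {A,M,N,V} ∋ N.
size 1: {M}, {T}; under {M} F still reaches {A,N,V} ∋ N.
size 2: {M,T}; under {M,T} F still reaches {A,N,V} ∋ N.
F↔N cannot be blocked by any observed set — no back-door set.
No mediator lies on a directed F→…→N path.
Neither criterion identifies P(N|do(F)) in this graph.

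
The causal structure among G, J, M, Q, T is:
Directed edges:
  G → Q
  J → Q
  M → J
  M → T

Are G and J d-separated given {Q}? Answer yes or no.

No — G and J are d-connected given {Q}.

Bayes-Ball from G | {Q} reaches {J,M,T}.
J ∈ reach(G|{Q}) ⇒ G ⊥̸ J | {Q}.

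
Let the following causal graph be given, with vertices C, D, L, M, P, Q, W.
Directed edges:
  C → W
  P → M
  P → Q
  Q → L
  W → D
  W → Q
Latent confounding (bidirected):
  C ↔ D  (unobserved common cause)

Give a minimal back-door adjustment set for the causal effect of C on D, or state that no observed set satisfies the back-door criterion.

C→D: no observed back-door set.

desc(C)\{C}={D,L,Q,W}; candidates ⊆ {M,P}.
C↔D: latent back-door arc(s) into C.
size 0: {}; under {} C still reaches {D} ∋ D.
size 1: {M}, {P}; under {M} C still reaches {D} ∋ D.
size 2: {M,P}; under {M,P} C still reaches {D} ∋ D.
C↔D cannot be blocked by any observed set — no back-door set.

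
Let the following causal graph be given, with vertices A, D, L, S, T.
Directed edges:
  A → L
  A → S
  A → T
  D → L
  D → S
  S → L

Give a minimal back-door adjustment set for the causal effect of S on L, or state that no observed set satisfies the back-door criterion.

S→L: minimal back-door set {A, D}.

desc(S)\{S}={L}; candidates ⊆ {A,D,T}.
size 0: {}; under {} S still reaches {A,D,L,T} ∋ L.
size 1: {A}, {D}, {T}; under {A} S still reaches {D,L} ∋ L.
{A,D}: S⊥L given {A,D} in G with S→· removed — back-door holds.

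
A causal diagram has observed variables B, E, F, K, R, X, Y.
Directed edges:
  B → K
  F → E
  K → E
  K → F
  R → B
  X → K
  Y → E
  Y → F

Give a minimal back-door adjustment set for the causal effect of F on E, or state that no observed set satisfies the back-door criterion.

F→E: minimal back-door set {K, Y}.

desc(F)\{F}={E}; candidates ⊆ {B,K,R,X,Y}.
size 0: {}; under {} F still reaches {B,E,K,R,X,Y} ∋ E.
size 1: {B}, {K}, {R} …(+2); under {B} F still reaches {E,K,X,Y} ∋ E.
{K,Y}: F⊥E given {K,Y} in G with F→· removed — back-door holds.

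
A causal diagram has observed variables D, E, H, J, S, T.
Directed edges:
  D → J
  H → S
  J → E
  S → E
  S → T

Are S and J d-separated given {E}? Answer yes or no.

No — S and J are d-connected given {E}.

Bayes-Ball from S | {E} reaches {D,H,J,T}.
J ∈ reach(S|{E}) ⇒ S ⊥̸ J | {E}.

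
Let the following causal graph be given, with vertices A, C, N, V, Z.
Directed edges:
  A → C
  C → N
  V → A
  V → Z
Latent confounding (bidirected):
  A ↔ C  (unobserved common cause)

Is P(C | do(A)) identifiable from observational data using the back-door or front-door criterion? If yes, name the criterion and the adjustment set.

P(C|do(A)): not identifiable (no BD/FD set).

desc(A)\{A}={C,N}; candidates ⊆ {V,Z}.
A↔C: latent back-door arc(s) into A.
size 0: {}; under {} A still reaches {C,N,V,Z} ∋ C.
size 1: {V}, {Z}; under {V} A still reaches {C,N} ∋ C.
size 2: {V,Z}; under {V,Z} A still reaches {C,N} ∋ C.
A↔C cannot be blocked by any observed set — no back-door set.
No mediator lies on a directed A→…→C path.
Neither criterion identifies P(C|do(A)) in this graph.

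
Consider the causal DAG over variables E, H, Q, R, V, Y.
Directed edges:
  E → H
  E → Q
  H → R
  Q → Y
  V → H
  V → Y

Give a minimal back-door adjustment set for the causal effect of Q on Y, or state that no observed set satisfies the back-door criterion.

Q→Y: minimal back-door set ∅.

desc(Q)\{Q}={Y}; candidates ⊆ {E,H,R,V}.
∅: Q⊥Y given ∅ in G with Q→· removed — back-door holds.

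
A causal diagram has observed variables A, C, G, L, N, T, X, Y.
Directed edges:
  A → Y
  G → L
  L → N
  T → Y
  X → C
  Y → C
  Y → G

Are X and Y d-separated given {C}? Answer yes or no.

No — X and Y are d-connected given {C}.

Bayes-Ball from X | {C} reaches {A,G,L,N,T,Y}.
Y ∈ reach(X|{C}) ⇒ X ⊥̸ Y | {C}.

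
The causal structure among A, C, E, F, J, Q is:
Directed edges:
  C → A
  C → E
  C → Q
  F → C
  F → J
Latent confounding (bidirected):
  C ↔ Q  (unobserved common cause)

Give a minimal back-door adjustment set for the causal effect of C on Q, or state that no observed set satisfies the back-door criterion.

desc(C)\{C}={A,E,Q}; candidates ⊆ {F,J}.
C↔Q: latent back-door arc(s) into C.
size 0: {}; under {} C still reaches {F,J,Q} ∋ Q.
size 1: {F}, {J}; under {F} C still reaches {Q} ∋ Q.
size 2: {F,J}; under {F,J} C still reaches {Q} ∋ Q.
C↔Q cannot be blocked by any observed set — no back-door set.

C→Q: no observed back-door set.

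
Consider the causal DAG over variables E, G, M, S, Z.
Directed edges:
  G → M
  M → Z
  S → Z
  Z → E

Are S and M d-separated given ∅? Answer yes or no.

Bayes-Ball from S | ∅ reaches {E,Z}.
M ∉ reach(S|∅) ⇒ S ⊥ M | ∅.

Yes — S ⊥ M | ∅.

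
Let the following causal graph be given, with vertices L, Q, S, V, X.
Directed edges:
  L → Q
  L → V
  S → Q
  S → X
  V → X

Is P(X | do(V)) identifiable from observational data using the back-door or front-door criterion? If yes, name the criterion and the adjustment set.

desc(V)\{V}={X}; candidates ⊆ {L,Q,S}.
∅: V⊥X given ∅ in G with V→· removed — back-door holds.
P(X|do(V)) = P(X|V) — no adjustment needed.

P(X|do(V)): backdoor, adjust for ∅.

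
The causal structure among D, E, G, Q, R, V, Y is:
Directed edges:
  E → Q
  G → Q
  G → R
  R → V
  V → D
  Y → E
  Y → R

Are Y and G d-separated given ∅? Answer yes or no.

Yes — Y ⊥ G | ∅.

Bayes-Ball from Y | ∅ reaches {D,E,Q,R,V}.
G ∉ reach(Y|∅) ⇒ Y ⊥ G | ∅.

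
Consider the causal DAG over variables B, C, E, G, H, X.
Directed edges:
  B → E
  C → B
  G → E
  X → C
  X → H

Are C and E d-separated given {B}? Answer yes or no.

Yes — C ⊥ E | {B}.

Bayes-Ball from C | {B} reaches {H,X}.
E ∉ reach(C|{B}) ⇒ C ⊥ E | {B}.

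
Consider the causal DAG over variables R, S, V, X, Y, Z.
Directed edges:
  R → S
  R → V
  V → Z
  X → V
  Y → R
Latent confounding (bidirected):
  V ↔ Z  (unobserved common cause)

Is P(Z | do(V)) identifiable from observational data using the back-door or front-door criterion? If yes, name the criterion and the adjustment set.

P(Z|do(V)): not identifiable (no BD/FD set).

desc(V)\{V}={Z}; candidates ⊆ {R,S,X,Y}.
V↔Z: latent back-door arc(s) into V.
size 0: {}; under {} V still reaches {R,S,X,Y,Z} ∋ Z.
size 1: {R}, {S}, {X} …(+1); under {R} V still reaches {X,Z} ∋ Z.
size 2: {R,S}, {R,X}, {R,Y} …(+3); under {R,S} V still reaches {X,Z} ∋ Z.
V↔Z cannot be blocked by any observed set — no back-door set.
No mediator lies on a directed V→…→Z path.
Neither criterion identifies P(Z|do(V)) in this graph.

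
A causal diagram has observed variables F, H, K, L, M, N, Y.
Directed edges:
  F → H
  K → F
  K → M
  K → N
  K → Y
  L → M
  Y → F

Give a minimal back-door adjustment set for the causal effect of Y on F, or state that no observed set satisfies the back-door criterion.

desc(Y)\{Y}={F,H}; candidates ⊆ {K,L,M,N}.
size 0: {}; under {} Y still reaches {F,H,K,M,N} ∋ F.
{K}: Y⊥F given {K} in G with Y→· removed — back-door holds.

Y→F: minimal back-door set {K}.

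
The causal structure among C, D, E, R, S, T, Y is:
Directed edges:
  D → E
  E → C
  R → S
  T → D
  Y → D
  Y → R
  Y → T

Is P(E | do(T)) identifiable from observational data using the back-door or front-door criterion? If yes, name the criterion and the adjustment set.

desc(T)\{T}={C,D,E}; candidates ⊆ {R,S,Y}.
size 0: {}; under {} T still reaches {C,D,E,R,S,Y} ∋ E.
{Y}: T⊥E given {Y} in G with T→· removed — back-door holds.
P(E|do(T)) = Σ_{Y} P(E|T,Y)·P(Y).

P(E|do(T)): backdoor, adjust for {Y}.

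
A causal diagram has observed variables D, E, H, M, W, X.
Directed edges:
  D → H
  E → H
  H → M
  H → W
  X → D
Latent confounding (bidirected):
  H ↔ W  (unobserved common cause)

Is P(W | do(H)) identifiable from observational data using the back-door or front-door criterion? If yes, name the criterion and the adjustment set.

P(W|do(H)): not identifiable (no BD/FD set).

desc(H)\{H}={M,W}; candidates ⊆ {D,E,X}.
H↔W: latent back-door arc(s) into H.
size 0: {}; under {} H still reaches {D,E,W,X} ∋ W.
size 1: {D}, {E}, {X}; under {D} H still reaches {E,W} ∋ W.
size 2: {D,E}, {D,X}, {E,X}; under {D,E} H still reaches {W} ∋ W.
H↔W cannot be blocked by any observed set — no back-door set.
No mediator lies on a directed H→…→W path.
Neither criterion identifies P(W|do(H)) in this graph.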